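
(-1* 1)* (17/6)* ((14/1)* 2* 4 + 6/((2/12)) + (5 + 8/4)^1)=-2635/6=-439.17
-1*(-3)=3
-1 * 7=-7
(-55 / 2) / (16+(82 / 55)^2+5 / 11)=-166375 / 112998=-1.47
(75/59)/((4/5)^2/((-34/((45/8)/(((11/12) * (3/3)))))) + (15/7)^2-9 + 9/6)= -2290750/5448827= -0.42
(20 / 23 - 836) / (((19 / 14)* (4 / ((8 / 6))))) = -268912 / 1311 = -205.12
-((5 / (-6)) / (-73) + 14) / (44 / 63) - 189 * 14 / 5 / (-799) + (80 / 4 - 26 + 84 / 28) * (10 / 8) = -594105261 / 25663880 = -23.15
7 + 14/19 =7.74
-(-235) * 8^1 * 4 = 7520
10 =10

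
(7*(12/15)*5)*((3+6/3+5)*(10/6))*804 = 375200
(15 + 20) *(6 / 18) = 35 / 3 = 11.67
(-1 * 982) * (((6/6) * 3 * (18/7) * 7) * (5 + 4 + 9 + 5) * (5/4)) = -1524555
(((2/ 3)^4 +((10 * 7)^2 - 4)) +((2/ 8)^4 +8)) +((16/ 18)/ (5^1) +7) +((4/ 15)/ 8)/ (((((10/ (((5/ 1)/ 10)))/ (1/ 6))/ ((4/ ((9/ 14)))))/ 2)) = 4911.38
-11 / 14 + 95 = 1319 / 14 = 94.21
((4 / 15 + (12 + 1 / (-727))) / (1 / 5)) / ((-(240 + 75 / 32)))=-4280096 / 16913655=-0.25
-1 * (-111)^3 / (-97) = -1367631 / 97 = -14099.29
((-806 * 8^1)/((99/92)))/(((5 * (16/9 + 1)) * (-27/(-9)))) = -593216/4125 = -143.81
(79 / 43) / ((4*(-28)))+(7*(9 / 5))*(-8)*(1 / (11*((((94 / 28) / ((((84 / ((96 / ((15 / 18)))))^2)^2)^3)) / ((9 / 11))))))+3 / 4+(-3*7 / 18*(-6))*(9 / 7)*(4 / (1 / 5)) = 35699095536442933950075991 / 197578448518399930662912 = 180.68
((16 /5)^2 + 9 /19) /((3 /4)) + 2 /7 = 145342 /9975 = 14.57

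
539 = 539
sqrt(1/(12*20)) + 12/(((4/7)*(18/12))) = sqrt(15)/60 + 14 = 14.06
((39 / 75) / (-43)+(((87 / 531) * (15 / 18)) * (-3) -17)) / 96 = -6629827 / 36532800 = -0.18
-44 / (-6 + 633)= -4 / 57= -0.07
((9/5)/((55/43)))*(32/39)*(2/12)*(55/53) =688/3445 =0.20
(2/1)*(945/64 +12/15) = 4981/160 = 31.13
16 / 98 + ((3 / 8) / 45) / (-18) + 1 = 123071 / 105840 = 1.16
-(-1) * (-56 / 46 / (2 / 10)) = -140 / 23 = -6.09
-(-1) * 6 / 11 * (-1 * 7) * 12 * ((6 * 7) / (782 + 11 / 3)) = -63504 / 25927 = -2.45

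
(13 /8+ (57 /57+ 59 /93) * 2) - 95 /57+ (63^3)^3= 11631557732699246713 /744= 15633814156853826.23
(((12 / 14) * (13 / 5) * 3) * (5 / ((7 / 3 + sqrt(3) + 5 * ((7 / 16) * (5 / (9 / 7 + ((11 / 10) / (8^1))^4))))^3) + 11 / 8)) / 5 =443569395699603125245085065075118678471791978668013387556602623 / 240458460223384704554868414637069220212377691806348925927445300 - 38099283141803590010008503403460721134434978943547569258691 * sqrt(3) / 24045846022338470455486841463706922021237769180634892592744530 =1.84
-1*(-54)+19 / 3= 181 / 3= 60.33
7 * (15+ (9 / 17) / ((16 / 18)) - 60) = -42273 / 136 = -310.83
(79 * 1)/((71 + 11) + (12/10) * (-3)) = 395/392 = 1.01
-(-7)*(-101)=-707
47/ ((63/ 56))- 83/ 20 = 6773/ 180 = 37.63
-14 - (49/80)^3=-7285649/512000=-14.23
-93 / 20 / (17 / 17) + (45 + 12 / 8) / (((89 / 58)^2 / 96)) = 299601267 / 158420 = 1891.18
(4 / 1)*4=16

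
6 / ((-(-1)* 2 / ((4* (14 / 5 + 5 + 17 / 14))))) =3786 / 35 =108.17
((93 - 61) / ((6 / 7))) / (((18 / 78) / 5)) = 7280 / 9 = 808.89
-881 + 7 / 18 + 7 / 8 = -63341 / 72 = -879.74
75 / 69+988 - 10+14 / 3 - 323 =45592 / 69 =660.75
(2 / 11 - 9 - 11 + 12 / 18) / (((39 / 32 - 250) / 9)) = 60672 / 87571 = 0.69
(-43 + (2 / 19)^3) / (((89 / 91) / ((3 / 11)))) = -80515617 / 6714961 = -11.99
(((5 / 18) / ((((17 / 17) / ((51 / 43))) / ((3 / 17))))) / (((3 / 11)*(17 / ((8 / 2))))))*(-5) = -550 / 2193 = -0.25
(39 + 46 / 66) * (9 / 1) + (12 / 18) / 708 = 4173671 / 11682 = 357.27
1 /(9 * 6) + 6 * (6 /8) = 122 /27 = 4.52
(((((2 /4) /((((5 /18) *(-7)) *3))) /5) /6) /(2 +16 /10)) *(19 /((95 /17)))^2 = -289 /31500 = -0.01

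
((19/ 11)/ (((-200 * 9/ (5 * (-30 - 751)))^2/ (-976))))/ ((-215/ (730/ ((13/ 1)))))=4691542757/ 2263950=2072.28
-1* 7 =-7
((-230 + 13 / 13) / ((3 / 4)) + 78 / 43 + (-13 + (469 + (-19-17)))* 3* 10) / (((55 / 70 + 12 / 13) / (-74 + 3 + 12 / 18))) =-60915018892 / 120357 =-506119.45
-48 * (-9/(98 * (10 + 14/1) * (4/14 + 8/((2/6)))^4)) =441/835210000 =0.00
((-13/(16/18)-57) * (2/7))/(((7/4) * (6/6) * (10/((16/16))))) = -573/490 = -1.17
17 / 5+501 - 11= 2467 / 5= 493.40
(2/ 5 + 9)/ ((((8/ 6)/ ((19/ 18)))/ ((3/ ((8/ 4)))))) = 893/ 80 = 11.16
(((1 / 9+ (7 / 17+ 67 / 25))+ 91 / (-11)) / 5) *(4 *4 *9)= -3413024 / 23375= -146.01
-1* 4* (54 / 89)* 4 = -864 / 89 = -9.71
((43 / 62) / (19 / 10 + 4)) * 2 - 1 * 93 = -169667 / 1829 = -92.76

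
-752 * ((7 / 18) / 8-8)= 53815 / 9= 5979.44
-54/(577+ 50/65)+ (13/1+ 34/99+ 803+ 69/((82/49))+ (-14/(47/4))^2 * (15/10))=115782937688273/134692224282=859.61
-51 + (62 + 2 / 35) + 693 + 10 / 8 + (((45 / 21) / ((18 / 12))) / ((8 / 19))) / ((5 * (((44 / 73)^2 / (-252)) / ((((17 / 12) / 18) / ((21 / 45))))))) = 625.92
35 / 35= 1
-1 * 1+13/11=0.18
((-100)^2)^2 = 100000000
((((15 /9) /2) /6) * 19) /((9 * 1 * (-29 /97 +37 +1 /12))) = 9215 /1156059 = 0.01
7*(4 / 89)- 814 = -72418 / 89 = -813.69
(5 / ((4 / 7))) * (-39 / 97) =-1365 / 388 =-3.52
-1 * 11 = -11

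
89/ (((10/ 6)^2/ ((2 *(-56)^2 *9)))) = 45214848/ 25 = 1808593.92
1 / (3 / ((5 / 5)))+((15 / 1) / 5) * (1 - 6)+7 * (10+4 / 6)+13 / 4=253 / 4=63.25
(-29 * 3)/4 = -87/4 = -21.75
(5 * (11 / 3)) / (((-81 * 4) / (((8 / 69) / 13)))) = -0.00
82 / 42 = 41 / 21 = 1.95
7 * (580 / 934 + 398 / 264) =918491 / 61644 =14.90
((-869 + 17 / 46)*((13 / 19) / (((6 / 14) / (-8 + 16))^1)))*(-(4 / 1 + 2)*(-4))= -6123936 / 23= -266258.09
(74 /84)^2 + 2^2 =8425 /1764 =4.78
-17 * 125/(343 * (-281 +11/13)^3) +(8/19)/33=44186771086049/3463061710040856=0.01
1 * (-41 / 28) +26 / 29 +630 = 511099 / 812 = 629.43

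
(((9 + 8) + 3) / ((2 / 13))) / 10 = 13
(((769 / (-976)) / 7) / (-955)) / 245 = 769 / 1598517200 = 0.00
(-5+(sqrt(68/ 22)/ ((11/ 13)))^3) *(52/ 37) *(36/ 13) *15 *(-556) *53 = 318254400/ 37 - 4754593434240 *sqrt(374)/ 5958887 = -6829173.22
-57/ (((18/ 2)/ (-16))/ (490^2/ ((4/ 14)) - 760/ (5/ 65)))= 252462880/ 3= 84154293.33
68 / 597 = 0.11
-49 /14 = -3.50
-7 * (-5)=35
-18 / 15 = -6 / 5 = -1.20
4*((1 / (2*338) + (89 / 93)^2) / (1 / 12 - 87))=-21452980 / 508177761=-0.04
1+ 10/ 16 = 1.62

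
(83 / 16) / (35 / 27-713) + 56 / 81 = 17036015 / 24903936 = 0.68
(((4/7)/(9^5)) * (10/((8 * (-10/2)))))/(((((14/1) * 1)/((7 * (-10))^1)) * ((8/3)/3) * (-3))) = -5/1102248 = -0.00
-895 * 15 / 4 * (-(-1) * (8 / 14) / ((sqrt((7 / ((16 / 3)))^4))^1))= -1145600 / 1029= -1113.31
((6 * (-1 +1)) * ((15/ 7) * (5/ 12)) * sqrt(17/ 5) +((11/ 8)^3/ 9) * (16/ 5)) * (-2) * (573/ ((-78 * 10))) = 254221/ 187200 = 1.36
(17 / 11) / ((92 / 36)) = 153 / 253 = 0.60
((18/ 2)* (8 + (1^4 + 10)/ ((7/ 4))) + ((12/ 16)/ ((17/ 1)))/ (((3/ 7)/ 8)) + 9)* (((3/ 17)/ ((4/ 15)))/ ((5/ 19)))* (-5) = -14080995/ 8092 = -1740.11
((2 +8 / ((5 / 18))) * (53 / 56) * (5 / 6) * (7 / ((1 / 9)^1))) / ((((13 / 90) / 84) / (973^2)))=10953308973915 / 13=842562228762.69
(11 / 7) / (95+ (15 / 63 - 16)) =33 / 1664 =0.02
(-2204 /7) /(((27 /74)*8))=-20387 /189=-107.87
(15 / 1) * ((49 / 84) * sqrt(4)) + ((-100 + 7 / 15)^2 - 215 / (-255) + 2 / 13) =987079183 / 99450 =9925.38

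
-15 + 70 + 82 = 137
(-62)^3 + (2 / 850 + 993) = -100867374 / 425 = -237335.00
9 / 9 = 1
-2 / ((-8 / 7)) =7 / 4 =1.75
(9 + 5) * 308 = 4312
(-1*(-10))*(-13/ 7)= -130/ 7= -18.57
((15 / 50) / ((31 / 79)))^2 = 56169 / 96100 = 0.58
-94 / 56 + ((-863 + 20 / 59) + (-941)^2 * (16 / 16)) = 1461386723 / 1652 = 884616.66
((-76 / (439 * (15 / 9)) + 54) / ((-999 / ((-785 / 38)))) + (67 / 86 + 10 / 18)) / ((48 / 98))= 3185110495 / 636985488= 5.00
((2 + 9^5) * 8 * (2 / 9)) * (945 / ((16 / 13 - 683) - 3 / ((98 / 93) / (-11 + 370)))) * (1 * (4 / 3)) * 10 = -1685173817600 / 2170667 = -776339.17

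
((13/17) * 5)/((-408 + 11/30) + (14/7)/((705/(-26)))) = -0.01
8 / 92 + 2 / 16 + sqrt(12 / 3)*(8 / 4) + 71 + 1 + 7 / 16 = 28207 / 368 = 76.65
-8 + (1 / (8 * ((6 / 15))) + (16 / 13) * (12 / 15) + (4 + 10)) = 7589 / 1040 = 7.30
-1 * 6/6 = -1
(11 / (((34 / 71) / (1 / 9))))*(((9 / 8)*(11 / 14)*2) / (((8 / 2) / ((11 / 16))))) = 94501 / 121856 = 0.78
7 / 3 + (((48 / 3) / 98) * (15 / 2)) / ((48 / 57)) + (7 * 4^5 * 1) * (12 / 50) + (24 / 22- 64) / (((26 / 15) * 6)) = 3611530697 / 2102100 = 1718.06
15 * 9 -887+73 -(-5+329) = -1003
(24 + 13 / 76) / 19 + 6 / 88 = 10645 / 7942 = 1.34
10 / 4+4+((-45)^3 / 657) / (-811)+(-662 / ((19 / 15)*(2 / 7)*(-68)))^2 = 72171163845923 / 98825436592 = 730.29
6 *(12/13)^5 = 1492992/371293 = 4.02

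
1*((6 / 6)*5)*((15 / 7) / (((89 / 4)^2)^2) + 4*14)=122974811560 / 439195687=280.00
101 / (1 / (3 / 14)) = 303 / 14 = 21.64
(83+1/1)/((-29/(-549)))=46116/29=1590.21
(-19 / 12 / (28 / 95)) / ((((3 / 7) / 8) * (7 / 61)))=-110105 / 126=-873.85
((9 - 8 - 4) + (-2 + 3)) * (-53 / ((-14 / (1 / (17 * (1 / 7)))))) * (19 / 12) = -1007 / 204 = -4.94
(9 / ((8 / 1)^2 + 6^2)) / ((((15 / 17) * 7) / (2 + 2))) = 51 / 875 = 0.06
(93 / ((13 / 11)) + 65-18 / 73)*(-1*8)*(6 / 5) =-1306848 / 949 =-1377.08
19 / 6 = 3.17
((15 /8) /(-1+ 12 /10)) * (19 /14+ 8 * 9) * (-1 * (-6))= 231075 /56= 4126.34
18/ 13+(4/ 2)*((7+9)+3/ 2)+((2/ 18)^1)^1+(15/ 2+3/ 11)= 113947/ 2574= 44.27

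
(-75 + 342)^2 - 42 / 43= 3065385 / 43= 71288.02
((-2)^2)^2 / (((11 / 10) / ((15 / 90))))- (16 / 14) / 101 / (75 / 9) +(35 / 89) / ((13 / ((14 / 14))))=1655496281 / 674849175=2.45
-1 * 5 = -5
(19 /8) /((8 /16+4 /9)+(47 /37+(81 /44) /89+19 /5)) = 30970665 /78703294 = 0.39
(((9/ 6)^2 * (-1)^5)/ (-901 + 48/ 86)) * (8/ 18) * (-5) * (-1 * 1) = 215/ 38719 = 0.01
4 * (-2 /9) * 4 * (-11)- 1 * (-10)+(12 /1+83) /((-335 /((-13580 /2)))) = 1190704 /603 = 1974.63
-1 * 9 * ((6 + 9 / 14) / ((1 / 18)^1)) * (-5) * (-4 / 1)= -150660 / 7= -21522.86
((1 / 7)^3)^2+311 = 36588840 / 117649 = 311.00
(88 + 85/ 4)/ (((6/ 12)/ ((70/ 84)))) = 2185/ 12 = 182.08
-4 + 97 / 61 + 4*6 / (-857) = -127443 / 52277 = -2.44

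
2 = 2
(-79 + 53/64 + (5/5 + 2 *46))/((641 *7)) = 949/287168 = 0.00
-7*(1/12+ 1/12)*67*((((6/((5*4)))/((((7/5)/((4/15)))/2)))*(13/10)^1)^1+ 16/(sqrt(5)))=-3752*sqrt(5)/15 - 871/75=-570.93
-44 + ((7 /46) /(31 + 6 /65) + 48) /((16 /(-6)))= -46112501 /743728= -62.00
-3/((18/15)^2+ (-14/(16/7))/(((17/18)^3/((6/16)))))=982600/421377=2.33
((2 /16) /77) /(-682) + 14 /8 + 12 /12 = 2.75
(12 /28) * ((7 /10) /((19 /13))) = 39 /190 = 0.21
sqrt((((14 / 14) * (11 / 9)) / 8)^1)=sqrt(22) / 12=0.39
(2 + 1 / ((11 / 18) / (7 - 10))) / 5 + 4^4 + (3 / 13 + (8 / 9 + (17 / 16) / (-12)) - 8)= 102321359 / 411840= 248.45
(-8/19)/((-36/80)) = 160/171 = 0.94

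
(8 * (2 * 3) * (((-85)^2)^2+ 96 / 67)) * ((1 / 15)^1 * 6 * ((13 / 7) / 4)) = 1091201894952 / 2345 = 465331298.49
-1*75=-75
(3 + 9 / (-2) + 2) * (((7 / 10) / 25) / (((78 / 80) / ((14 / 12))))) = 49 / 2925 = 0.02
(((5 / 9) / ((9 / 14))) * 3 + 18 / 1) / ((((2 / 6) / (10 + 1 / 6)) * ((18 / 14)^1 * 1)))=118706 / 243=488.50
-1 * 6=-6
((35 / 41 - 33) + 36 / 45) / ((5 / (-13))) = 83538 / 1025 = 81.50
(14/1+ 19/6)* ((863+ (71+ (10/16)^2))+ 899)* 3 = 12085711/128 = 94419.62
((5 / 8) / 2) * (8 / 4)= 5 / 8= 0.62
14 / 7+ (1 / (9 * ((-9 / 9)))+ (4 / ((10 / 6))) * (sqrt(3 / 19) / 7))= 12 * sqrt(57) / 665+ 17 / 9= 2.03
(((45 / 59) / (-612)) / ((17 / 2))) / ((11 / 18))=-45 / 187561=-0.00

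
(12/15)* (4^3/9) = 256/45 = 5.69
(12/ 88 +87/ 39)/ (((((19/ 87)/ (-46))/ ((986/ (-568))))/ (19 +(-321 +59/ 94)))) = -14024970981/ 53768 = -260842.34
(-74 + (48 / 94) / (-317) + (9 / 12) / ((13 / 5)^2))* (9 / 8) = -6697857375 / 80573792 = -83.13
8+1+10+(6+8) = 33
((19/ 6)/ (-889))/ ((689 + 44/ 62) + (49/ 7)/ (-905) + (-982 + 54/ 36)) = 533045/ 43516582893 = 0.00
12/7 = 1.71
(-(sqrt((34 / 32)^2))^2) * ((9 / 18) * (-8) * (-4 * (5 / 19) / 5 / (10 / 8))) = -289 / 380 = -0.76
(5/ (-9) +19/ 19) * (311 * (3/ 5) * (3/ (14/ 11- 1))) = 13684/ 15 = 912.27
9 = 9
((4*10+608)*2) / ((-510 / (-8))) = 1728 / 85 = 20.33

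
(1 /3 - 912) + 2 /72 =-32819 /36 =-911.64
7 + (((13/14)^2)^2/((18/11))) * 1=5154587/691488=7.45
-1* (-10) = 10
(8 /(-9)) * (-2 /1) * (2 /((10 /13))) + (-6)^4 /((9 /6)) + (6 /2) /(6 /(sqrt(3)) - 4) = 38953 /45 - 3 * sqrt(3) /2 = 863.02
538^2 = 289444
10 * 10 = 100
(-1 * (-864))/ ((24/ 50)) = 1800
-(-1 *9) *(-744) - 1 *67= -6763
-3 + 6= 3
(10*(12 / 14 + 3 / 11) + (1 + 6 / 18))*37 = 467.39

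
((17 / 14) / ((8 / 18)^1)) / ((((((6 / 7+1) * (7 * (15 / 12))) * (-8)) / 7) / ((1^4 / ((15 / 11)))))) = -561 / 5200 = -0.11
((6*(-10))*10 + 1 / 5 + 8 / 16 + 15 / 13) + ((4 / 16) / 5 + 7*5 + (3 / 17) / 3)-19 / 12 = -748687 / 1326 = -564.62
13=13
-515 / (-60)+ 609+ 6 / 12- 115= 6037 / 12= 503.08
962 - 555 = 407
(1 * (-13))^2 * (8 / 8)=169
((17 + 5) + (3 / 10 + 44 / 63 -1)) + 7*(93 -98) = -8191 / 630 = -13.00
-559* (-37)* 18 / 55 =372294 / 55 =6768.98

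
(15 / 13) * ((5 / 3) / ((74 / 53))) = 1325 / 962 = 1.38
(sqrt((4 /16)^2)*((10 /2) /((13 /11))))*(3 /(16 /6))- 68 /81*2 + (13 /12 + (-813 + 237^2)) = 1865295799 /33696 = 55356.59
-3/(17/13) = -39/17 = -2.29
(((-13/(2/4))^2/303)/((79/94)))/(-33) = -63544/789921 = -0.08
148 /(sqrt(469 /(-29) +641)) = 37*sqrt(131370) /2265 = 5.92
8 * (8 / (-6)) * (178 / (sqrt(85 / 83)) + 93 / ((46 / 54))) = -5696 * sqrt(7055) / 255 - 26784 / 23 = -3040.72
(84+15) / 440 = 9 / 40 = 0.22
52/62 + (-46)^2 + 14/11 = 722276/341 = 2118.11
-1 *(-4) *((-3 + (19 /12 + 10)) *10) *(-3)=-1030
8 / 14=0.57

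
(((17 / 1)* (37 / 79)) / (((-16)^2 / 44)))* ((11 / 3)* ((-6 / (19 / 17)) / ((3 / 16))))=-1293853 / 9006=-143.67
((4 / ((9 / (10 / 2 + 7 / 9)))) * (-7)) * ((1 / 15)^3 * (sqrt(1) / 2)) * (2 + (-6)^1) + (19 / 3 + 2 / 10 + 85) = 25025837 / 273375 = 91.54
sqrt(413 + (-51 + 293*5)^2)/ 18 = sqrt(24689)/ 2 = 78.56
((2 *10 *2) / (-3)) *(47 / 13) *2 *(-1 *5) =18800 / 39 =482.05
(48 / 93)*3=48 / 31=1.55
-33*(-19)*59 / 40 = 36993 / 40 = 924.82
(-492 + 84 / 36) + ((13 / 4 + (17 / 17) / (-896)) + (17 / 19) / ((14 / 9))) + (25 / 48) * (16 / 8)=-8253251 / 17024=-484.80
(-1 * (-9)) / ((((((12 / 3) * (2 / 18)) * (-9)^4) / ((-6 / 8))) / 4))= -1 / 108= -0.01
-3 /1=-3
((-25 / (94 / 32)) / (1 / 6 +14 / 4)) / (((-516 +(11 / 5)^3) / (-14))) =-2100000 / 32658373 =-0.06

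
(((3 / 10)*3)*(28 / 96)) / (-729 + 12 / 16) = -7 / 19420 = -0.00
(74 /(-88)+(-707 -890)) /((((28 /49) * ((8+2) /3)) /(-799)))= 235929519 /352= 670254.32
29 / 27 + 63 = 1730 / 27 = 64.07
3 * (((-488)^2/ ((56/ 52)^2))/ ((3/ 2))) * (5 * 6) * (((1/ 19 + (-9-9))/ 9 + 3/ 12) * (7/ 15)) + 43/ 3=-12003452555/ 1197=-10027947.00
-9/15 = -3/5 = -0.60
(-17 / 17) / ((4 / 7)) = -7 / 4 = -1.75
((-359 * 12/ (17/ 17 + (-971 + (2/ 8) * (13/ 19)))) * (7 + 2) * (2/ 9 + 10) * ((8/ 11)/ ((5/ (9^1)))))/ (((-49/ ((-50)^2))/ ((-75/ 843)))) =9036460800000/ 3721196171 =2428.38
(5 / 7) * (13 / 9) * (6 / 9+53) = 1495 / 27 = 55.37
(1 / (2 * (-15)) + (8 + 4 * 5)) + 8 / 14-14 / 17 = 98941 / 3570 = 27.71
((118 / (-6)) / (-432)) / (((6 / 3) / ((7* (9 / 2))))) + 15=9053 / 576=15.72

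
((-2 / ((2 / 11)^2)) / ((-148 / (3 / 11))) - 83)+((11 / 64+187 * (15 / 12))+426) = 1366415 / 2368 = 577.03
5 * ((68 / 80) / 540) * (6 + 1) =119 / 2160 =0.06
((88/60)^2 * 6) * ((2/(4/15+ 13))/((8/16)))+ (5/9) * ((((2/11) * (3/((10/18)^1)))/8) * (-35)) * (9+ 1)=-437191/21890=-19.97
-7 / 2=-3.50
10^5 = 100000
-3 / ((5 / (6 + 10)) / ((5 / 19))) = -48 / 19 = -2.53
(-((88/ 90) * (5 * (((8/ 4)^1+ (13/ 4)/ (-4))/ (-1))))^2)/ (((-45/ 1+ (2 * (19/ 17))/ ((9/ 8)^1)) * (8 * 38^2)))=2057/ 30325248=0.00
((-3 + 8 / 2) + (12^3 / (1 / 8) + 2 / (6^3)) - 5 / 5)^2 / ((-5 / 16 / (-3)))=2229028098049 / 1215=1834591027.20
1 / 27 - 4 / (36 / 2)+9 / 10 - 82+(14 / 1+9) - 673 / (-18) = -2821 / 135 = -20.90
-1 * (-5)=5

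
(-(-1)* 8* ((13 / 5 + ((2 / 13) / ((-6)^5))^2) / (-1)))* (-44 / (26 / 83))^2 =-410372.43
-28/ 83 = -0.34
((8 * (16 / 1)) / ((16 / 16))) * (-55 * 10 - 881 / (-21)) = -65030.10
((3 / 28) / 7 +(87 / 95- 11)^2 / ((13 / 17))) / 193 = 3058341623 / 4438170100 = 0.69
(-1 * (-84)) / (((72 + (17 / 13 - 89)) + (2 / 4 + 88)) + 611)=2184 / 17779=0.12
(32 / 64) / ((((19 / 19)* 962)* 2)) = 0.00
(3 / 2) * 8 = 12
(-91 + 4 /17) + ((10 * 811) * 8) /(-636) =-192.78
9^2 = 81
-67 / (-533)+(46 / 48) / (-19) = 0.08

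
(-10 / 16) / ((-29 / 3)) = 15 / 232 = 0.06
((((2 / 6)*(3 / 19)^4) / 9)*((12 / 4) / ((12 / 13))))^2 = 1521 / 271737008656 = 0.00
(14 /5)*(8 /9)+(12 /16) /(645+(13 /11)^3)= 385769701 /154924560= 2.49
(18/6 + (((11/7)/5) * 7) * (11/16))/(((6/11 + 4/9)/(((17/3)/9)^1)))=67507/23520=2.87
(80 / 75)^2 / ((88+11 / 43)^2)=473344 / 3240455625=0.00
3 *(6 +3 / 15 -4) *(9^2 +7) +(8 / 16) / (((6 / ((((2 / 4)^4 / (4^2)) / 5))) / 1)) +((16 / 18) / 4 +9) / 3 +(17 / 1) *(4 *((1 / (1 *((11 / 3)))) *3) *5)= 1310876771 / 1520640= 862.06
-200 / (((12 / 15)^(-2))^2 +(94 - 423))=51200 / 83599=0.61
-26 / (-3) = 26 / 3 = 8.67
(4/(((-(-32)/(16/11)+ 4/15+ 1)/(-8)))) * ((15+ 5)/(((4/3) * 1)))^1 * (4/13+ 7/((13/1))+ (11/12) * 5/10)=-122100/4537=-26.91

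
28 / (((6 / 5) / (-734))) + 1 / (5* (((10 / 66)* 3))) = -1284467 / 75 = -17126.23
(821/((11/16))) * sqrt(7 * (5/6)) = 6568 * sqrt(210)/33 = 2884.22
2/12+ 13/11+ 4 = 5.35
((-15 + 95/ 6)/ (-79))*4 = -10/ 237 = -0.04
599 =599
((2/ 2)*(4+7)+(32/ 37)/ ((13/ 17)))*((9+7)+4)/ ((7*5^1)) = 23340/ 3367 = 6.93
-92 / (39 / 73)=-6716 / 39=-172.21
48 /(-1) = -48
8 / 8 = 1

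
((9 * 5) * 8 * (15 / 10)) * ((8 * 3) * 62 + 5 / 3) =804420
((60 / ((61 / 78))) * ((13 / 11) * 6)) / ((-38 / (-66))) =1095120 / 1159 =944.88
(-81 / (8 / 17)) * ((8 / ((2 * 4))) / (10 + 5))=-459 / 40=-11.48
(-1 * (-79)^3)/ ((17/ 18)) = 8874702/ 17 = 522041.29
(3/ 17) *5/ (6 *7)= 0.02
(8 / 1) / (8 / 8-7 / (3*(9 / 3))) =36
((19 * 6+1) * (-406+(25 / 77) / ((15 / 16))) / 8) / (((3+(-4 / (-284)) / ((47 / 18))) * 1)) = -17980073015 / 9266796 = -1940.27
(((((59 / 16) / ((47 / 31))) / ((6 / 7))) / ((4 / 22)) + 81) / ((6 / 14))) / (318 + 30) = 6102439 / 9421056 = 0.65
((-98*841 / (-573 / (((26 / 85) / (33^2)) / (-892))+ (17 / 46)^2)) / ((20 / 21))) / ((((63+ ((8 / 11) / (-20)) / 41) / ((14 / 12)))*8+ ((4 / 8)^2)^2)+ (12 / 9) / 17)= -6284551841568 / 57105135707755825817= -0.00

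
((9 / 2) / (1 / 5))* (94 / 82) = 2115 / 82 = 25.79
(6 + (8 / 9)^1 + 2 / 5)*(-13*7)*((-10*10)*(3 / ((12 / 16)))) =2387840 / 9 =265315.56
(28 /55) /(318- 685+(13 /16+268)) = -448 /86405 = -0.01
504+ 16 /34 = 8576 /17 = 504.47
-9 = -9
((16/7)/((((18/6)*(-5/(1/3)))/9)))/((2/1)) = -8/35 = -0.23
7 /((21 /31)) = 31 /3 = 10.33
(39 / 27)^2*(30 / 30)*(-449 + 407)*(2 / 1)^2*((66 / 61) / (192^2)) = -13013 / 1264896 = -0.01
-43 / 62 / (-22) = 43 / 1364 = 0.03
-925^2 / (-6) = 855625 / 6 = 142604.17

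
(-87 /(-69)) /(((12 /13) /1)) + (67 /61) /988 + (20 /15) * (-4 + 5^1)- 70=-139932451 /2079246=-67.30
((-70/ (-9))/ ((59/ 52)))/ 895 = 728/ 95049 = 0.01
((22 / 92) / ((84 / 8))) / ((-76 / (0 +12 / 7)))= -11 / 21413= -0.00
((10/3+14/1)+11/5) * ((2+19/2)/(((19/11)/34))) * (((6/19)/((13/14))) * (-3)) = -105856212/23465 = -4511.24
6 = 6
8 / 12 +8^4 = 4096.67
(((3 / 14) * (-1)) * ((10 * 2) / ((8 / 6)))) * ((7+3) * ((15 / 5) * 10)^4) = -182250000 / 7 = -26035714.29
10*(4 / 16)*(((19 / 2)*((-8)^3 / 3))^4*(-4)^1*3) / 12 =-1399311082455040 / 81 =-17275445462407.90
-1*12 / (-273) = 4 / 91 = 0.04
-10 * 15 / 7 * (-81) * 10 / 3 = 40500 / 7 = 5785.71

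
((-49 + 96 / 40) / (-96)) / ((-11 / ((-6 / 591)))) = 233 / 520080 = 0.00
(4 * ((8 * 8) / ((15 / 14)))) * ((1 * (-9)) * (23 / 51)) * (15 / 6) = -41216 / 17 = -2424.47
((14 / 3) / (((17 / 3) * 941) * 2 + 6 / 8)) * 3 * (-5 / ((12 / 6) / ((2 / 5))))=-168 / 127985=-0.00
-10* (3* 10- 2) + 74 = -206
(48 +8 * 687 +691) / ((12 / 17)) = 105995 / 12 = 8832.92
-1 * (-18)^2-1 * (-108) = -216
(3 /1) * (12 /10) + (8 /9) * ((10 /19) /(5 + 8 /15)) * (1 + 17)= 40386 /7885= 5.12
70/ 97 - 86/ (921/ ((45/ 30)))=17319/ 29779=0.58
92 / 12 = 23 / 3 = 7.67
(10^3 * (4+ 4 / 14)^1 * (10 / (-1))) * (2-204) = 60600000 / 7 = 8657142.86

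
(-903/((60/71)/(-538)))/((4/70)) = 40241593/4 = 10060398.25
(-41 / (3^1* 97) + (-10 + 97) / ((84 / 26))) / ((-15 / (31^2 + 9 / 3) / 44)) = -2314492664 / 30555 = -75748.41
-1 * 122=-122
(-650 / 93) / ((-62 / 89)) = 28925 / 2883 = 10.03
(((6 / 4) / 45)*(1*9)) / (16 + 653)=1 / 2230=0.00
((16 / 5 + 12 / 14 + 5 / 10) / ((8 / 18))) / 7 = 2871 / 1960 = 1.46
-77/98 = -0.79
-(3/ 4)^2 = -9/ 16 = -0.56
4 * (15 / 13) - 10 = -70 / 13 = -5.38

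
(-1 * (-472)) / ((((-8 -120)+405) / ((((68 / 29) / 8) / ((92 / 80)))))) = 80240 / 184759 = 0.43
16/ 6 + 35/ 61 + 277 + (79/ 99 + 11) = 1763620/ 6039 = 292.04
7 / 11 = 0.64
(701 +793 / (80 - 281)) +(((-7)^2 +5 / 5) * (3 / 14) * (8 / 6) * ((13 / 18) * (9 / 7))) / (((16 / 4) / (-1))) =13665259 / 19698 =693.74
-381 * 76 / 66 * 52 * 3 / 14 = -376428 / 77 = -4888.68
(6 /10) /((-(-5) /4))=12 /25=0.48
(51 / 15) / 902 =0.00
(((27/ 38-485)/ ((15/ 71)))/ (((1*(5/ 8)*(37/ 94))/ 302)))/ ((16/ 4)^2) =-9273032461/ 52725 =-175875.44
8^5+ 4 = 32772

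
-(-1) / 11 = 1 / 11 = 0.09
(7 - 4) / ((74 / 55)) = 165 / 74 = 2.23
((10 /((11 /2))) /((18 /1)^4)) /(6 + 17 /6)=5 /2550042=0.00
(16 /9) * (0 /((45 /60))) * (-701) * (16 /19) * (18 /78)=0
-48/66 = -8/11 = -0.73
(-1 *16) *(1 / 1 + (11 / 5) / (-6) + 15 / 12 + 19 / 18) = -2116 / 45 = -47.02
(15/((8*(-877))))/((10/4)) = -3/3508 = -0.00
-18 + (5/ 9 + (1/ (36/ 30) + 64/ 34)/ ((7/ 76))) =12895/ 1071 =12.04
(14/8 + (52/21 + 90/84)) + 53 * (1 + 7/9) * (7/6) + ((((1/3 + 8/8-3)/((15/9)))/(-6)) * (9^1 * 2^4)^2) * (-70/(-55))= 37536503/8316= 4513.77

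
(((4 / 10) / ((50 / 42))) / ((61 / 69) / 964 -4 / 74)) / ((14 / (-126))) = 930292776 / 16346875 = 56.91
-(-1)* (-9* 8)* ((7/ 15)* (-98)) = 16464/ 5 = 3292.80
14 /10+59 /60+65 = 4043 /60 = 67.38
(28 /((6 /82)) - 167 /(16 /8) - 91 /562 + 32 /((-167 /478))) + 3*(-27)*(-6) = 97619225 /140781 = 693.41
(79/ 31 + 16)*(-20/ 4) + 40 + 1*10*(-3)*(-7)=157.26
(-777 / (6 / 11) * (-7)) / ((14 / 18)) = 25641 / 2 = 12820.50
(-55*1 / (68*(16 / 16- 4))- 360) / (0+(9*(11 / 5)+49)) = -366925 / 70176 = -5.23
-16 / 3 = -5.33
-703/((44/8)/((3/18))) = -703/33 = -21.30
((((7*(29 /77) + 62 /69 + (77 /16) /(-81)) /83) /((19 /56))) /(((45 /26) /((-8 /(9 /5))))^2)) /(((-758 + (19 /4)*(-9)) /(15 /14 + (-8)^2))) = -44914643820800 /679147661772063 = -0.07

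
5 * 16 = 80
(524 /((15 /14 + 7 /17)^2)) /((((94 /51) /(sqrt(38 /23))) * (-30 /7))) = -883023316 * sqrt(874) /673511645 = -38.76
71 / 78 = 0.91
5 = 5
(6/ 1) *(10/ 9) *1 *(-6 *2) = -80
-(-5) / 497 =5 / 497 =0.01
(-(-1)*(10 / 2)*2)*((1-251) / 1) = -2500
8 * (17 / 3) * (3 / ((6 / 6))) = 136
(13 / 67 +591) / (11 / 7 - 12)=-277270 / 4891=-56.69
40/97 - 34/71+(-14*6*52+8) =-30027778/6887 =-4360.07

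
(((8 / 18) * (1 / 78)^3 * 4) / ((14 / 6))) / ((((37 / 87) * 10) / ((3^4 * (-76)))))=-6612 / 2845115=-0.00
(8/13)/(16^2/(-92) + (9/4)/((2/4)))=368/1027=0.36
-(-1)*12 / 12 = 1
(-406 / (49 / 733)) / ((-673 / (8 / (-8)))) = -42514 / 4711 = -9.02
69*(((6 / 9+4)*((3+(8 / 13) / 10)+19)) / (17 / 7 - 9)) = -70266 / 65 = -1081.02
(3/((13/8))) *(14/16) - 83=-1058/13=-81.38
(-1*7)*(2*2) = -28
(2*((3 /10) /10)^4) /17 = 81 /850000000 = 0.00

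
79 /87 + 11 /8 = 2.28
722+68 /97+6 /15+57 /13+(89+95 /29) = 149889293 /182845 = 819.76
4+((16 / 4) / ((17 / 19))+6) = 246 / 17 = 14.47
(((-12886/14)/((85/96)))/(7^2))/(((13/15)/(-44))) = 4802688/4459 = 1077.08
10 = 10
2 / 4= 1 / 2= 0.50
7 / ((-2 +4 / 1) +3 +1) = 7 / 6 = 1.17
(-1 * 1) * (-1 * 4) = 4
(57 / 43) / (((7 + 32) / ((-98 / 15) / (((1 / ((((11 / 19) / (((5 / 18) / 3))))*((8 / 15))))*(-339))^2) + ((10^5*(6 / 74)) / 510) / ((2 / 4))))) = 288094834232224 / 266577176003125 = 1.08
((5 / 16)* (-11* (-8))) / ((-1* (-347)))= 0.08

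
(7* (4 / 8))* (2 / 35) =1 / 5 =0.20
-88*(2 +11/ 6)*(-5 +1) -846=1510/ 3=503.33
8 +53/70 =613/70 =8.76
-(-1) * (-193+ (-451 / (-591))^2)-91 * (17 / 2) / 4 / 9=-66411131 / 310472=-213.90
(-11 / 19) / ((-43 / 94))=1034 / 817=1.27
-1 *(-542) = 542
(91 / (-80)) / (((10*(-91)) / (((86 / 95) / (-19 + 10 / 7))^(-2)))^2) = -149143679708805 / 764904703273984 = -0.19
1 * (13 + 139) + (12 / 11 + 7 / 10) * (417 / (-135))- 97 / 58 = 10392709 / 71775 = 144.80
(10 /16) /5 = 1 /8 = 0.12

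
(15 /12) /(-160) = -1 /128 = -0.01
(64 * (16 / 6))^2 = 262144 / 9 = 29127.11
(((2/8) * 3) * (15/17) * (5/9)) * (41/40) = 205/544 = 0.38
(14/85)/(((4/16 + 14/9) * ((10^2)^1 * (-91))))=-18/1795625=-0.00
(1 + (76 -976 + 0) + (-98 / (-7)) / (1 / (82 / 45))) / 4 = -39307 / 180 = -218.37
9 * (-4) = -36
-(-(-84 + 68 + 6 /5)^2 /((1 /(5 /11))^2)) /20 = 1369 /605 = 2.26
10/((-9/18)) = -20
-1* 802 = -802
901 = 901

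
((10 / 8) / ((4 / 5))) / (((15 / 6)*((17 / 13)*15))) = 13 / 408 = 0.03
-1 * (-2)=2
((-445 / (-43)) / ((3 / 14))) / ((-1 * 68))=-3115 / 4386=-0.71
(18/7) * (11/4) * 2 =99/7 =14.14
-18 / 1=-18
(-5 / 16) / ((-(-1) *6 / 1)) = -5 / 96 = -0.05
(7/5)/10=7/50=0.14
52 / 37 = 1.41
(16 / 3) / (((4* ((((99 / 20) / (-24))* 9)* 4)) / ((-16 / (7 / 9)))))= 2560 / 693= 3.69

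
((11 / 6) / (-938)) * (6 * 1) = -11 / 938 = -0.01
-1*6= -6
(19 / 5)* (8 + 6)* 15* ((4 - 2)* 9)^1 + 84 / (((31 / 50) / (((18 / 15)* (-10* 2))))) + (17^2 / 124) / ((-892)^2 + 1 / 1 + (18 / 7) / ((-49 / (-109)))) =376059482081479 / 33841467068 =11112.39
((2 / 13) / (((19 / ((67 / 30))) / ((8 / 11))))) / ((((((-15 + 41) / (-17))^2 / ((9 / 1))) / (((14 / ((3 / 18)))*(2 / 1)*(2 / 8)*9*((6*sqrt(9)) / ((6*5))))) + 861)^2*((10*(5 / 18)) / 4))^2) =1095322933468937119574130878592 / 22072332122649365906257143970228295488740625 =0.00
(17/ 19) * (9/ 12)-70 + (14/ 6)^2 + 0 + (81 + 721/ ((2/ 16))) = 3957019/ 684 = 5785.12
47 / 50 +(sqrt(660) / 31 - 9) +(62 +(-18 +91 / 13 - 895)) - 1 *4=-42803 / 50 +2 *sqrt(165) / 31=-855.23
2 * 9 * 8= 144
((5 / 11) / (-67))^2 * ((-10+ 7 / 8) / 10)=-365 / 8690704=-0.00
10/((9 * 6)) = 5/27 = 0.19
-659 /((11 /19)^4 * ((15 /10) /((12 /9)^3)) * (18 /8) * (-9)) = 43971347968 /96059601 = 457.75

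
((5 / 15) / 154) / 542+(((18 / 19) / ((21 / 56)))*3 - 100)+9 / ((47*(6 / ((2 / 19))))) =-20665590823 / 223610772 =-92.42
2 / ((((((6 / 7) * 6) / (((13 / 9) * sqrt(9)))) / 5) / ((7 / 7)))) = 8.43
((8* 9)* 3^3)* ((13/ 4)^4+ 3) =7126947/ 32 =222717.09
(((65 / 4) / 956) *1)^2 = 4225 / 14622976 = 0.00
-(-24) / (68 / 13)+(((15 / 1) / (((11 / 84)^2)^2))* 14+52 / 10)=888712558912 / 1244485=714120.75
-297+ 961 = 664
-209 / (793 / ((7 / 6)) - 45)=-1463 / 4443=-0.33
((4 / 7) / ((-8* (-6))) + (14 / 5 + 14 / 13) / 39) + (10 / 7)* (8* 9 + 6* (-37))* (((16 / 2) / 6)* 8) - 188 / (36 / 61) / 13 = -491914237 / 212940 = -2310.11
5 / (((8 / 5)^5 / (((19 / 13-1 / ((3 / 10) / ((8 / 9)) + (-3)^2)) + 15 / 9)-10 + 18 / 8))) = -2870140625 / 1272840192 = -2.25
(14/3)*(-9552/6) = -7429.33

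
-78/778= -39/389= -0.10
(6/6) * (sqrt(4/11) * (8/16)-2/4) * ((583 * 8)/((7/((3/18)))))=-1166/21 + 212 * sqrt(11)/21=-22.04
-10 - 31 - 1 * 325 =-366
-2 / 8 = -1 / 4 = -0.25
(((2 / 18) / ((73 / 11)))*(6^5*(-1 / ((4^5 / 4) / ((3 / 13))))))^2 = 793881 / 57638464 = 0.01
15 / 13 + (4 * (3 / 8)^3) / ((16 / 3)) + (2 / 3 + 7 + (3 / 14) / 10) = 24828389 / 2795520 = 8.88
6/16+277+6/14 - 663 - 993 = -77179/56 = -1378.20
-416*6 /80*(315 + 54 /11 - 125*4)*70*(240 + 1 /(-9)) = 94352748.85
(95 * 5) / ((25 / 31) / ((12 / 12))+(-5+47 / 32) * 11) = -471200 / 37733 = -12.49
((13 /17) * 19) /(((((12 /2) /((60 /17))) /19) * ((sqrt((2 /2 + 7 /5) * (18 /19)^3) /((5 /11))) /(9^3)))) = 20062575 * sqrt(570) /12716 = 37668.09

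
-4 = -4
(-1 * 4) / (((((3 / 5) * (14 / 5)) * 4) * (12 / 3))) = -0.15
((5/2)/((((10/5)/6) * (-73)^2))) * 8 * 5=300/5329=0.06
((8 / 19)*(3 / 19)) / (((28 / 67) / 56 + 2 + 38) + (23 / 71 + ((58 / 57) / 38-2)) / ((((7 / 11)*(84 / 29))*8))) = 805569408 / 483419446091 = 0.00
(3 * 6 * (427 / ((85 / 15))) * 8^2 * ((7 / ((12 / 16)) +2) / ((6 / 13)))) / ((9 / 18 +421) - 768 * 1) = -203008 / 33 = -6151.76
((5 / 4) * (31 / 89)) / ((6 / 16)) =310 / 267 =1.16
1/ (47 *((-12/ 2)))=-1/ 282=-0.00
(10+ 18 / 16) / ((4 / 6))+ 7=379 / 16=23.69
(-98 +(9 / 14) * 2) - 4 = -705 / 7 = -100.71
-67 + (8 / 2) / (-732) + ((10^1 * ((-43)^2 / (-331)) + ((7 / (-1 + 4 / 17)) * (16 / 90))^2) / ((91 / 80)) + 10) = -13052068674656 / 125759542545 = -103.79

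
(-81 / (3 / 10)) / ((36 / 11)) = -165 / 2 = -82.50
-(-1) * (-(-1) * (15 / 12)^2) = 25 / 16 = 1.56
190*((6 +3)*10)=17100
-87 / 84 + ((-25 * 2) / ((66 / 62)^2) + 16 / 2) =-1133045 / 30492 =-37.16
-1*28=-28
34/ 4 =17/ 2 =8.50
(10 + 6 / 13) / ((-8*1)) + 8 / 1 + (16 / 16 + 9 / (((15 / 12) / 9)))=4712 / 65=72.49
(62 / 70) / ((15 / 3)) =31 / 175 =0.18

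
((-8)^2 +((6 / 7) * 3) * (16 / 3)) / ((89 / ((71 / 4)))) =9656 / 623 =15.50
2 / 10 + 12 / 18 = 13 / 15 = 0.87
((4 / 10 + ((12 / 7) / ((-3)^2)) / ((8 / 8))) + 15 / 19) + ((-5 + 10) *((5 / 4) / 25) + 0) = 13007 / 7980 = 1.63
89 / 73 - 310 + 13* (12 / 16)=-87317 / 292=-299.03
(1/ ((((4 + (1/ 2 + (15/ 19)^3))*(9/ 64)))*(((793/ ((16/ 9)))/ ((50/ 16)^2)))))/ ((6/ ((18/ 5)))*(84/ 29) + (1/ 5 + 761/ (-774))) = 1710634600000/ 221843613097197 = 0.01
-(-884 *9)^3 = 503598378816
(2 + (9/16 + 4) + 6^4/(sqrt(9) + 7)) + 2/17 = 185341/1360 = 136.28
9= 9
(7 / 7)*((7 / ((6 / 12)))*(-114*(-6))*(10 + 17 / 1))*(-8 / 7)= -295488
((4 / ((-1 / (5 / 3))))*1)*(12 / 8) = -10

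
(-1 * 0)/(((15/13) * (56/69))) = 0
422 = 422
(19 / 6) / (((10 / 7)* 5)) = 133 / 300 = 0.44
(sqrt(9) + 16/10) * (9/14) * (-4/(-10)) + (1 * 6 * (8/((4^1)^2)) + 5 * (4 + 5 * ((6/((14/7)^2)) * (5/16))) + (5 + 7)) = 268249/5600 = 47.90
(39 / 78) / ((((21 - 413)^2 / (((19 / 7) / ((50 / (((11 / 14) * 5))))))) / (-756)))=-5643 / 10756480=-0.00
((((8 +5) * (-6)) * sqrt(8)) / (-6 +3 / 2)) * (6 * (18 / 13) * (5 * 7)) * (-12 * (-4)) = 483840 * sqrt(2) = 684253.09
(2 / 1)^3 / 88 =1 / 11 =0.09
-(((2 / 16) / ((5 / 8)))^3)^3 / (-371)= 0.00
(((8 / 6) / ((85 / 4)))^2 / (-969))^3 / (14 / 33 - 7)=184549376 / 18094679406892429894546875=0.00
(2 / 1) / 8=1 / 4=0.25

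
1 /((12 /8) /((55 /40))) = 11 /12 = 0.92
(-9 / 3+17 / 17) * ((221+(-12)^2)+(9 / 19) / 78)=-180313 / 247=-730.01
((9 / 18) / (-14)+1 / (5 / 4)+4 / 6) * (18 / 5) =1803 / 350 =5.15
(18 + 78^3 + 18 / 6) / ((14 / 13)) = 6169449 / 14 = 440674.93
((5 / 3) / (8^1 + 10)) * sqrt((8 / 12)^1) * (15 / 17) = 25 * sqrt(6) / 918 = 0.07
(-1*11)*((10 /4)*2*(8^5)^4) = -63410682753376583680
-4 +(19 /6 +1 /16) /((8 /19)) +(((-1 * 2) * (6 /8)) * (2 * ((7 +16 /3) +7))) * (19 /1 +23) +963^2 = 355175681 /384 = 924936.67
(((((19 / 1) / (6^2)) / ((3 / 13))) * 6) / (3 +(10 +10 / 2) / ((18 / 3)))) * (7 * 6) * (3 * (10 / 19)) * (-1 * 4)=-7280 / 11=-661.82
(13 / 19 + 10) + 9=374 / 19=19.68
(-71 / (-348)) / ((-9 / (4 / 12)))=-71 / 9396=-0.01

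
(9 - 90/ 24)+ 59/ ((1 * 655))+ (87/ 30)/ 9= 133517/ 23580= 5.66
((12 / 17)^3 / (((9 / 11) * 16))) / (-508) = -33 / 623951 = -0.00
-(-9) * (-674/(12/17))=-17187/2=-8593.50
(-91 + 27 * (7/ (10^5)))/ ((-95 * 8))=9099811/ 76000000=0.12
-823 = -823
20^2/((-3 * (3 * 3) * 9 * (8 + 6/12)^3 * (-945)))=640/225639351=0.00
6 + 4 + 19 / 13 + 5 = 214 / 13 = 16.46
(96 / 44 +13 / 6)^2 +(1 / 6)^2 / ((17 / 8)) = 1401241 / 74052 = 18.92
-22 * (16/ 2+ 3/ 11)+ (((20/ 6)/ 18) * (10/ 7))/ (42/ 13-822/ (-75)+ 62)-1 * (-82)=-233992775/ 2340009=-100.00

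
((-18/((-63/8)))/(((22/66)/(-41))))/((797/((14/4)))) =-984/797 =-1.23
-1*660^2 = -435600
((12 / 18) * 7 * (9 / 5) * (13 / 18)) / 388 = 91 / 5820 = 0.02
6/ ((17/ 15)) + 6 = 192/ 17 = 11.29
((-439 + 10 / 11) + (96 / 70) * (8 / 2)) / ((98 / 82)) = -6828673 / 18865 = -361.98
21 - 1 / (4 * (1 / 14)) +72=179 / 2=89.50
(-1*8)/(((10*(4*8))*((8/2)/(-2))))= 1/80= 0.01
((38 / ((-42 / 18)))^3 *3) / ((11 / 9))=-40001688 / 3773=-10602.09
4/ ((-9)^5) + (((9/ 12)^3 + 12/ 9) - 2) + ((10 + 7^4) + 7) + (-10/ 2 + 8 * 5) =9269295251/ 3779136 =2452.76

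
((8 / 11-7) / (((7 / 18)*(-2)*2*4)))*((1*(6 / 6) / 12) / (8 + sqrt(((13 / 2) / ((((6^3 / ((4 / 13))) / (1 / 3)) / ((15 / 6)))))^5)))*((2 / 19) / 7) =11825387454578688 / 74885437169337871307-2444628600*sqrt(10) / 74885437169337871307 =0.00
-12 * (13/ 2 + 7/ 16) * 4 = -333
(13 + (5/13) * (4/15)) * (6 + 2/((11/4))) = 37814/429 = 88.14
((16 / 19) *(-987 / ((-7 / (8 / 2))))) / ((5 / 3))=27072 / 95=284.97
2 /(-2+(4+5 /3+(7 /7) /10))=60 /113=0.53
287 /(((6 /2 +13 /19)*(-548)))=-779 /5480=-0.14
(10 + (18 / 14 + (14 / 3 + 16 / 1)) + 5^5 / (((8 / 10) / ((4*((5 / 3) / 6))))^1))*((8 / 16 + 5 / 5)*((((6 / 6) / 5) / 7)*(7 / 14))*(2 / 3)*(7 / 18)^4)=26994149 / 18895680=1.43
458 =458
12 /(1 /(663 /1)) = 7956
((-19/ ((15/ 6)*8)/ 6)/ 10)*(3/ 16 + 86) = -26201/ 19200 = -1.36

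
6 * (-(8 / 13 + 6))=-39.69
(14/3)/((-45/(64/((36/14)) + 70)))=-9.84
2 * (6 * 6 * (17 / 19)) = 1224 / 19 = 64.42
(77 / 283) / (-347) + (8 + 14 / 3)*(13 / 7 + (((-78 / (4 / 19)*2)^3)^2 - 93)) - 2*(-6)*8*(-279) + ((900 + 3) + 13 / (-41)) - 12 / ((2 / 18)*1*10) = 886463086833499899853957861 / 422755305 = 2096870403160286539.41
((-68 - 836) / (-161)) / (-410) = -452 / 33005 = -0.01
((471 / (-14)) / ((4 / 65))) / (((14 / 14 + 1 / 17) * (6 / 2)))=-172.11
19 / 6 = 3.17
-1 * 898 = -898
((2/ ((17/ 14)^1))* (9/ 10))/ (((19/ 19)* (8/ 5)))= 63/ 68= 0.93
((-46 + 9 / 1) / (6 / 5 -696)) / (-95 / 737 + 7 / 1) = 136345 / 17592336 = 0.01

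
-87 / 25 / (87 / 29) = -29 / 25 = -1.16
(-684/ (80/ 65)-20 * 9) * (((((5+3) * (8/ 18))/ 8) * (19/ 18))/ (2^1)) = -2071/ 12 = -172.58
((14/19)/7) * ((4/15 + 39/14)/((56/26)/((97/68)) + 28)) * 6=808301/12372990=0.07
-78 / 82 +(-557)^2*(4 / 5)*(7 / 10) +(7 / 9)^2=14424688256 / 83025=173739.09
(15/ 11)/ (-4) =-15/ 44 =-0.34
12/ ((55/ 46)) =552/ 55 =10.04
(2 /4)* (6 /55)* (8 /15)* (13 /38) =52 /5225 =0.01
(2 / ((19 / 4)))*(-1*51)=-408 / 19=-21.47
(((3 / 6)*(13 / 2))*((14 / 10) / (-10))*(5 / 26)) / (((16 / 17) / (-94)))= 5593 / 640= 8.74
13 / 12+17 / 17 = 25 / 12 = 2.08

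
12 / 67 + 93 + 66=10665 / 67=159.18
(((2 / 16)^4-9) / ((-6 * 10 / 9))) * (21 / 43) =2322369 / 3522560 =0.66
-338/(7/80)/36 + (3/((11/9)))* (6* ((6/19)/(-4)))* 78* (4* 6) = -30071288/13167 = -2283.84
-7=-7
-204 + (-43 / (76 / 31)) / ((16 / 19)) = -224.83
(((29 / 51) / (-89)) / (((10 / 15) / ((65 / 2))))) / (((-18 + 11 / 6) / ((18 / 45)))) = 0.01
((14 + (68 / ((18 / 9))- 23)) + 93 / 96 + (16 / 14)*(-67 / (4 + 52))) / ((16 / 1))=38575 / 25088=1.54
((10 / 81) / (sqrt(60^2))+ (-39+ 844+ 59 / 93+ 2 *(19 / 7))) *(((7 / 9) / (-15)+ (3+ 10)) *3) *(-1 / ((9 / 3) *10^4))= -37379468417 / 35593425000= -1.05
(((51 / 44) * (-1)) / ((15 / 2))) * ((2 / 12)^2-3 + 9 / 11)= 14501 / 43560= 0.33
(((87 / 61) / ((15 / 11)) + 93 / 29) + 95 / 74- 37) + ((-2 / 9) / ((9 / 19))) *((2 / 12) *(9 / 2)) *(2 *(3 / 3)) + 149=2064706843 / 17672310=116.83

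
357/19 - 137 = -2246/19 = -118.21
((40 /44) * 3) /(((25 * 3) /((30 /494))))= 6 /2717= 0.00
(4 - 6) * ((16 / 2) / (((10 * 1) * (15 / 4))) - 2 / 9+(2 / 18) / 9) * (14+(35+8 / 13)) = -602 / 1755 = -0.34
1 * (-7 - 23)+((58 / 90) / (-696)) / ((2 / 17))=-64817 / 2160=-30.01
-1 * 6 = -6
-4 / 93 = -0.04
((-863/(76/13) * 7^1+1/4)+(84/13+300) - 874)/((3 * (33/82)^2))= -2658350210/806949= -3294.32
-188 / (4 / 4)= -188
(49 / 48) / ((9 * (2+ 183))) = 49 / 79920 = 0.00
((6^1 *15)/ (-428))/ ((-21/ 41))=615/ 1498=0.41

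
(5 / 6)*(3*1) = 5 / 2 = 2.50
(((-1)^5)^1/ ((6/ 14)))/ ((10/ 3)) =-7/ 10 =-0.70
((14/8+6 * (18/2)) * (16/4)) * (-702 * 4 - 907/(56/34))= -20971589/28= -748985.32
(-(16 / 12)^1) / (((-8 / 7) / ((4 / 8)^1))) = 7 / 12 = 0.58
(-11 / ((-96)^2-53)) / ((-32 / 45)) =45 / 26656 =0.00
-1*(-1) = 1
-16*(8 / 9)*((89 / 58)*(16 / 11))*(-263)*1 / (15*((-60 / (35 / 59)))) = -41945344 / 7622505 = -5.50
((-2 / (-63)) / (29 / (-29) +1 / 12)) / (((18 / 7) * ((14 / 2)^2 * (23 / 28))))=-16 / 47817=-0.00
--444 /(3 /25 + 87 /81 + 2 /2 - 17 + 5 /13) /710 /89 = -389610 /799650493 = -0.00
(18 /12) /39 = 0.04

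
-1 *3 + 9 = 6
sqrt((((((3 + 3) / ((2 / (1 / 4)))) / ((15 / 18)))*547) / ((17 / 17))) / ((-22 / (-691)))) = 3*sqrt(20788735) / 110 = 124.35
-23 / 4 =-5.75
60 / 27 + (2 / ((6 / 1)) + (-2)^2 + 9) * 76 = 9140 / 9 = 1015.56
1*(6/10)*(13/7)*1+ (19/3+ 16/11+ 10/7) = 11932/1155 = 10.33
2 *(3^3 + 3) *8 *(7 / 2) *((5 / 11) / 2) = 4200 / 11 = 381.82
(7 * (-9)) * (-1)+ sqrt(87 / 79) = sqrt(6873) / 79+ 63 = 64.05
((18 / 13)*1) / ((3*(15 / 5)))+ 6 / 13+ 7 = 99 / 13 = 7.62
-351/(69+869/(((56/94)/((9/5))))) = -1260/9673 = -0.13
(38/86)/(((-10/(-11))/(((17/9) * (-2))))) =-3553/1935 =-1.84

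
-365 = -365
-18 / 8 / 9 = -1 / 4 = -0.25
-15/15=-1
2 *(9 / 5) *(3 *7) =378 / 5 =75.60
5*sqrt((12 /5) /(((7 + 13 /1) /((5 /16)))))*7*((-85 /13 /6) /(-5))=119*sqrt(15) /312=1.48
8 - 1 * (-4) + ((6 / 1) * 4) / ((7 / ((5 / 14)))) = 648 / 49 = 13.22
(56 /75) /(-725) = -56 /54375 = -0.00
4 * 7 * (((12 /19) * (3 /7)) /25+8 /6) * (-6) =-107264 /475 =-225.82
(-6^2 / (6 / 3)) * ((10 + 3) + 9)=-396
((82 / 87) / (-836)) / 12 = -41 / 436392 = -0.00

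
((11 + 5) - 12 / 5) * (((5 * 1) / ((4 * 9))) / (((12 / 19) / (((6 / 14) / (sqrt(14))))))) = 0.34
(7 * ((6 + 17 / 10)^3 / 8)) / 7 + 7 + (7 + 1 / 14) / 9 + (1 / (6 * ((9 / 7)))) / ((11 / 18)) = 120239123 / 1848000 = 65.06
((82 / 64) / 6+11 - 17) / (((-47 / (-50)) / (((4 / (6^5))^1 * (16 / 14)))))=-27775 / 7674912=-0.00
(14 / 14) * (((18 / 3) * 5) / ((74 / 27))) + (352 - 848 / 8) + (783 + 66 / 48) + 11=311487 / 296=1052.32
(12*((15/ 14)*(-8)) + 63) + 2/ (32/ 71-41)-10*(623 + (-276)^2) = -15478106705/ 20153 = -768029.91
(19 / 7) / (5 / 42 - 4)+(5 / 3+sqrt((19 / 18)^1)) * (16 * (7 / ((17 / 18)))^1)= 336 * sqrt(38) / 17+545742 / 2771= 318.79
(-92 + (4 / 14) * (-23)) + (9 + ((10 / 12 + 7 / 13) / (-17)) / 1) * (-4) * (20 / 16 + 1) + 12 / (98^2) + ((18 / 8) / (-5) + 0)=-1902742539 / 10612420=-179.29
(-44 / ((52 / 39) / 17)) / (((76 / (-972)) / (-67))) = -480717.95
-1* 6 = -6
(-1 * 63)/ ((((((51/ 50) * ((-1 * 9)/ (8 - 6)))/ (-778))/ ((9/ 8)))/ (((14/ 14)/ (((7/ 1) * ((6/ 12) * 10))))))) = -5835/ 17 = -343.24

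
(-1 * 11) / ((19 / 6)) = -66 / 19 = -3.47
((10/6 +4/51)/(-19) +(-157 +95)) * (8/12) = -120334/2907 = -41.39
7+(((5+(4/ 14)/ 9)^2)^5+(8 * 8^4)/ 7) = 10251520425546956026625968/ 984930291881790849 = 10408371.55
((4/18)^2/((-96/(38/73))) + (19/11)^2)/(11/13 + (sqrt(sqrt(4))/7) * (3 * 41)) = -16315364429/3986620499268 + 1242298462951 * sqrt(2)/14617608497316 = 0.12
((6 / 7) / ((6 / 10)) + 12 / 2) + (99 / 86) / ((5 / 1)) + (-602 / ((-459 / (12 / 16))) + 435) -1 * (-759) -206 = 996.64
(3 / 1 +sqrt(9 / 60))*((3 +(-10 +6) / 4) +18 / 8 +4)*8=33*sqrt(15) / 5 +198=223.56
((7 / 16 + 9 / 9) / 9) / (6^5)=23 / 1119744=0.00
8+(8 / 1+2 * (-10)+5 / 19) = -71 / 19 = -3.74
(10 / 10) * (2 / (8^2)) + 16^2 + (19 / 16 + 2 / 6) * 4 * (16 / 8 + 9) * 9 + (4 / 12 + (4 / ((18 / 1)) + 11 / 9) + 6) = 249425 / 288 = 866.06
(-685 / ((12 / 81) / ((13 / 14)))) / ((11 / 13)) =-3125655 / 616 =-5074.12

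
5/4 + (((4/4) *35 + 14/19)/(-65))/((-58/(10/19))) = 683201/544388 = 1.25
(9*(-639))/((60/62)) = -59427/10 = -5942.70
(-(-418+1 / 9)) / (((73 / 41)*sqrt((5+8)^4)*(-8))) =-154201 / 888264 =-0.17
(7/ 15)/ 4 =0.12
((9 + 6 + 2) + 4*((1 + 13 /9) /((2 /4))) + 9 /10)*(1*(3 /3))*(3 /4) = 3371 /120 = 28.09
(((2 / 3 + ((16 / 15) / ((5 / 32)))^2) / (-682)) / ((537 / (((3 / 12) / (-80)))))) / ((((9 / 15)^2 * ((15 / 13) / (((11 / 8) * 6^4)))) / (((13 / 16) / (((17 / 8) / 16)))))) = 22468043 / 2122492500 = 0.01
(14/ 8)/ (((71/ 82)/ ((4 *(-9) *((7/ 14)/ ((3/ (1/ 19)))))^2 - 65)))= -6724123/ 51262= -131.17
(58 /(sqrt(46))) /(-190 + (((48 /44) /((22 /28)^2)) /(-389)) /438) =-1096095803*sqrt(46) /165170307606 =-0.05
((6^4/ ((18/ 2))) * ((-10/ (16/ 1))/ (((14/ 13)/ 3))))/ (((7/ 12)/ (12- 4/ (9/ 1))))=-243360/ 49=-4966.53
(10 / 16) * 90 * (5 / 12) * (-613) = -229875 / 16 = -14367.19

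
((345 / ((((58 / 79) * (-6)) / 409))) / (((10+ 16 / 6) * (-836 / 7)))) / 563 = 78031065 / 2074704544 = 0.04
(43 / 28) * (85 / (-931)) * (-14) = 3655 / 1862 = 1.96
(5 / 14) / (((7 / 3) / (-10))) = -75 / 49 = -1.53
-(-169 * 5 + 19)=826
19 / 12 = 1.58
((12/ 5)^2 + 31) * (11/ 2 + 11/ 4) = 303.27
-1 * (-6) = 6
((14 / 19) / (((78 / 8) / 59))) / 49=472 / 5187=0.09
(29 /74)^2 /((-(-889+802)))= 29 /16428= 0.00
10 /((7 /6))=60 /7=8.57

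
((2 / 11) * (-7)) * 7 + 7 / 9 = -805 / 99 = -8.13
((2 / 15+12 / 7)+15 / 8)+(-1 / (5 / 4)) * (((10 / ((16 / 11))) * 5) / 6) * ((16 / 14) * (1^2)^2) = -1273 / 840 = -1.52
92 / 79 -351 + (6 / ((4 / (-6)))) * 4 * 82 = -260845 / 79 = -3301.84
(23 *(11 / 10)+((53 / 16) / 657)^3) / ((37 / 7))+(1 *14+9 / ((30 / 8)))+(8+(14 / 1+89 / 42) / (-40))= 28.78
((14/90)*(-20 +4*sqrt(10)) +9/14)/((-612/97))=0.08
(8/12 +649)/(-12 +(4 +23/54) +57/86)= -754263/8024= -94.00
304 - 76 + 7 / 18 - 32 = 196.39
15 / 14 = 1.07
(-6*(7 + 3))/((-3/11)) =220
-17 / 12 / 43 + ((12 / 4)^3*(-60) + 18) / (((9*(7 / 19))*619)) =-1818773 / 2235828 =-0.81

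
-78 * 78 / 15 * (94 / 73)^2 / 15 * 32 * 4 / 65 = -58812416 / 666125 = -88.29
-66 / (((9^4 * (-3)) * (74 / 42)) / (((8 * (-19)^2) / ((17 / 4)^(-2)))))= 8033333 / 80919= 99.28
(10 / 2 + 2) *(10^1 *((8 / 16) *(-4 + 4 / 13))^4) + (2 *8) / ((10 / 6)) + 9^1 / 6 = 235413471 / 285610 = 824.25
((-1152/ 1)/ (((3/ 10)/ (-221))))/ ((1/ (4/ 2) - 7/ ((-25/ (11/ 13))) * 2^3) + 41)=551616000/ 28207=19556.00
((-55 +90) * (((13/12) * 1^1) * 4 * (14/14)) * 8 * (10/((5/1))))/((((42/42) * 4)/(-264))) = -160160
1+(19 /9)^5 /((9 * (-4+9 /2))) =5483639 /531441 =10.32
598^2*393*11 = 1545922092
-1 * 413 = -413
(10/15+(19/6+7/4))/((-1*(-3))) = 67/36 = 1.86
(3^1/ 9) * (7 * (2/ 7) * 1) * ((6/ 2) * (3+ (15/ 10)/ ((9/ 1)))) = 19/ 3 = 6.33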